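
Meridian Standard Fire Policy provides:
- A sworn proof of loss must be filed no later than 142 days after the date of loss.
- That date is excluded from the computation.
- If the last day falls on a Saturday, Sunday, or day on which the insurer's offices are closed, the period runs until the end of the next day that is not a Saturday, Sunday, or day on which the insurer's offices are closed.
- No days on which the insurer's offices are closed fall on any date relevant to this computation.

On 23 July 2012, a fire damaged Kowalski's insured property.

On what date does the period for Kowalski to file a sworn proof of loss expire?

December 12, 2012

142 days after 23 July 2012 is December 12, 2012.
December 12, 2012 is a Wednesday and not a day on which the insurer's offices are closed, so no extension applies.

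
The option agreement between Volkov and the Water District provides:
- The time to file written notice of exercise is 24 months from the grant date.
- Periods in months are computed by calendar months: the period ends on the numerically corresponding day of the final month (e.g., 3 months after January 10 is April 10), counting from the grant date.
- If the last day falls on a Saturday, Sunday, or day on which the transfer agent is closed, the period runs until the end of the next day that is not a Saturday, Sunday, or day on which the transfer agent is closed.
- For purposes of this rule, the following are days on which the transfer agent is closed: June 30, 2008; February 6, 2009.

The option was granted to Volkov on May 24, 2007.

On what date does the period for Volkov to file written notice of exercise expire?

May 25, 2009

24 months after May 24, 2007 is May 24, 2009.
May 24, 2009 is Sunday. The next qualifying day is May 25, 2009.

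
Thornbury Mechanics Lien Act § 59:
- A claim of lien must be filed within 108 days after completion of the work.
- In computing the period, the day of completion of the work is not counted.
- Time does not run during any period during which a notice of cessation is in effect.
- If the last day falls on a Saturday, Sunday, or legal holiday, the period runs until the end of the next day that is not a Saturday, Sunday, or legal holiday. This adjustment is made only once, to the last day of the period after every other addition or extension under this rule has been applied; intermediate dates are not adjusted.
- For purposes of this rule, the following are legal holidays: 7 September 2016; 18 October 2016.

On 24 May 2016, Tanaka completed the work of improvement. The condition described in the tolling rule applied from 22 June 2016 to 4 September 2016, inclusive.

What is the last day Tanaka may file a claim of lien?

108 days after 24 May 2016 is September 9, 2016.
From June 22, 2016 through September 4, 2016 inclusive is 75 days; tolling adds 75 days: September 9, 2016 + 75 days = November 23, 2016.
November 23, 2016 is a Wednesday and not a legal holiday, so no extension applies.

November 23, 2016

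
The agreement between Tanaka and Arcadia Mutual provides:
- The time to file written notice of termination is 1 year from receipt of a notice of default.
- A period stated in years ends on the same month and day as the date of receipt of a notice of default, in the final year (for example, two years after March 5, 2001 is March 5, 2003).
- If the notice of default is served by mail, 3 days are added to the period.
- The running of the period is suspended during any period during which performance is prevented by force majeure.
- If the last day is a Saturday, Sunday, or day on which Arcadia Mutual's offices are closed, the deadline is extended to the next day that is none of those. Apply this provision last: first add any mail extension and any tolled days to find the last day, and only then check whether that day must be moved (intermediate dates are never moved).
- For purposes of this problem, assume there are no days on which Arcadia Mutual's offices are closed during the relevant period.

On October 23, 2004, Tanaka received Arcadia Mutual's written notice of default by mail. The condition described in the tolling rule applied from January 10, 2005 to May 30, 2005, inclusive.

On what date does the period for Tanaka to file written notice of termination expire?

1 year after October 23, 2004 is October 23, 2005.
Service was by mail, adding 3 days: October 23, 2005 + 3 days = October 26, 2005.
From January 10, 2005 through May 30, 2005 inclusive is 141 days; tolling adds 141 days: October 26, 2005 + 141 days = March 16, 2006.
March 16, 2006 is a Thursday and not a day on which Arcadia Mutual's offices are closed, so no extension applies.

March 16, 2006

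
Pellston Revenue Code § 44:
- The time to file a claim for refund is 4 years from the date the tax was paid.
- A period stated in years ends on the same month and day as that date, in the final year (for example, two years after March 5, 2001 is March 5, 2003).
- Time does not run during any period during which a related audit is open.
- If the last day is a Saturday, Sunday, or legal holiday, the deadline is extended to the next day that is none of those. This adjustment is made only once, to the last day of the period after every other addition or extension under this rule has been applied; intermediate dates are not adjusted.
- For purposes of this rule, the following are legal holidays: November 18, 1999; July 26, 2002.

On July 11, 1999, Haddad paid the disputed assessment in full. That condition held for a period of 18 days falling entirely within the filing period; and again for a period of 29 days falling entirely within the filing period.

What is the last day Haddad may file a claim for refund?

August 27, 2003

4 years after July 11, 1999 is July 11, 2003.
Tolling adds 18 days: July 11, 2003 + 18 days = July 29, 2003.
Tolling adds 29 days: July 29, 2003 + 29 days = August 27, 2003.
August 27, 2003 is a Wednesday and not a legal holiday, so no extension applies.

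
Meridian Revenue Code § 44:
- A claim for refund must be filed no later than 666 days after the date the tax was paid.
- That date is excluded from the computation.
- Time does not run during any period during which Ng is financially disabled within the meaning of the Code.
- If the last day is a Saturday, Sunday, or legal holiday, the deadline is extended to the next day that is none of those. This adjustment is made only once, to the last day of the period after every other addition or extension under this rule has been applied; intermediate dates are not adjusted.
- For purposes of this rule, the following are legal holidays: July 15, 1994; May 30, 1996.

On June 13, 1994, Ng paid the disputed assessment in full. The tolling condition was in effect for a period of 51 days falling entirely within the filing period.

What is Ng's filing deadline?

666 days after June 13, 1994 is April 9, 1996.
Tolling adds 51 days: April 9, 1996 + 51 days = May 30, 1996.
May 30, 1996 is a listed holiday. The next qualifying day is May 31, 1996.

May 31, 1996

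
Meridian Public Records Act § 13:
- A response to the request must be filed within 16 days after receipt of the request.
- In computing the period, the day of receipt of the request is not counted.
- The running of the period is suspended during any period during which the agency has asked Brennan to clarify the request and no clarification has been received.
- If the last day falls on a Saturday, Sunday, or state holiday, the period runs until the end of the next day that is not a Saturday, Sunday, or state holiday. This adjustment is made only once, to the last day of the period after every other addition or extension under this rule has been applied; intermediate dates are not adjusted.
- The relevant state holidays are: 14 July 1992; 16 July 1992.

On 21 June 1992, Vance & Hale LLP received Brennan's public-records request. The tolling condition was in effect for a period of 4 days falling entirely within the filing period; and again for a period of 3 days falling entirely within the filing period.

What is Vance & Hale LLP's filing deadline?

16 days after 21 June 1992 is July 7, 1992.
Tolling adds 4 days: July 7, 1992 + 4 days = July 11, 1992.
Tolling adds 3 days: July 11, 1992 + 3 days = July 14, 1992.
July 14, 1992 is a listed holiday. The next qualifying day is July 15, 1992.

July 15, 1992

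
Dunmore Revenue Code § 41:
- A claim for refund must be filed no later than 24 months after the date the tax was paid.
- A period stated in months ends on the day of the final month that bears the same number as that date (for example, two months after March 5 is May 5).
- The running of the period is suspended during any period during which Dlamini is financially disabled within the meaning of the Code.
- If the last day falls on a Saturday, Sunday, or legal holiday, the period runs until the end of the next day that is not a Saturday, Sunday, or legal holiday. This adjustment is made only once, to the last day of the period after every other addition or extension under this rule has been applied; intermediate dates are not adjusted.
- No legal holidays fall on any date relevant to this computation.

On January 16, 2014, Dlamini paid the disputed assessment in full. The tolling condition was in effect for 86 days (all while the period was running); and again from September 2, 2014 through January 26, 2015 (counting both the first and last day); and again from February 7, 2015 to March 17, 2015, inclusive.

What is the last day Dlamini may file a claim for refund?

24 months after January 16, 2014 is January 16, 2016.
Tolling adds 86 days: January 16, 2016 + 86 days = April 11, 2016.
From September 2, 2014 through January 26, 2015 inclusive is 147 days; tolling adds 147 days: April 11, 2016 + 147 days = September 5, 2016.
From February 7, 2015 through March 17, 2015 inclusive is 39 days; tolling adds 39 days: September 5, 2016 + 39 days = October 14, 2016.
October 14, 2016 is a Friday and not a legal holiday, so no extension applies.

October 14, 2016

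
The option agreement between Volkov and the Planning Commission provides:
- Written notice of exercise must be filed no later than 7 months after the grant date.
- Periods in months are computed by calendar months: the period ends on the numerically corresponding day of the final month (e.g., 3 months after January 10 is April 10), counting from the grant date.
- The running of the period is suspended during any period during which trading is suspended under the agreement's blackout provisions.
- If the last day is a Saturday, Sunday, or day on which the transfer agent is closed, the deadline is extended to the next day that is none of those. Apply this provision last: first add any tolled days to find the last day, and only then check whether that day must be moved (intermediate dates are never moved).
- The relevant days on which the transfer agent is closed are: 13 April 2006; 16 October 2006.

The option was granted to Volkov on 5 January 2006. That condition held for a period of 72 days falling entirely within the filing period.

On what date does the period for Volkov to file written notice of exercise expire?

7 months after 5 January 2006 is August 5, 2006.
Tolling adds 72 days: August 5, 2006 + 72 days = October 16, 2006.
October 16, 2006 is a listed holiday. The next qualifying day is October 17, 2006.

October 17, 2006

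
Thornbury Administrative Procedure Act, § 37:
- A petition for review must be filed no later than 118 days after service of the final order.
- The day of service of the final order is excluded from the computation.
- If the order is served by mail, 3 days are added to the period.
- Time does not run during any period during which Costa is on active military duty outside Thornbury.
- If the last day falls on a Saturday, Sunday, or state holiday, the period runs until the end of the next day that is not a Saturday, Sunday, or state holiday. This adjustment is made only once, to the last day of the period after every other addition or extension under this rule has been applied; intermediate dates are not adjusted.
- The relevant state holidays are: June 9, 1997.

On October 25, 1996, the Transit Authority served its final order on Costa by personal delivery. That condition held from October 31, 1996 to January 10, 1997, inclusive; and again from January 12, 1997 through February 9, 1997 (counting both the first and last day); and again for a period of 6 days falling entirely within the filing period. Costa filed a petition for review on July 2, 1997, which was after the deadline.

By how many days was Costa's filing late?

118 days after October 25, 1996 is February 20, 1997.
Service was not by mail, so no mail extension applies.
From October 31, 1996 through January 10, 1997 inclusive is 72 days; tolling adds 72 days: February 20, 1997 + 72 days = May 3, 1997.
From January 12, 1997 through February 9, 1997 inclusive is 29 days; tolling adds 29 days: May 3, 1997 + 29 days = June 1, 1997.
Tolling adds 6 days: June 1, 1997 + 6 days = June 7, 1997.
June 7, 1997 is Saturday; June 8, 1997 is Sunday; June 9, 1997 is a listed holiday. The next qualifying day is June 10, 1997.
The deadline is June 10, 1997; from June 10, 1997 to July 2, 1997 is 22 days.

22 days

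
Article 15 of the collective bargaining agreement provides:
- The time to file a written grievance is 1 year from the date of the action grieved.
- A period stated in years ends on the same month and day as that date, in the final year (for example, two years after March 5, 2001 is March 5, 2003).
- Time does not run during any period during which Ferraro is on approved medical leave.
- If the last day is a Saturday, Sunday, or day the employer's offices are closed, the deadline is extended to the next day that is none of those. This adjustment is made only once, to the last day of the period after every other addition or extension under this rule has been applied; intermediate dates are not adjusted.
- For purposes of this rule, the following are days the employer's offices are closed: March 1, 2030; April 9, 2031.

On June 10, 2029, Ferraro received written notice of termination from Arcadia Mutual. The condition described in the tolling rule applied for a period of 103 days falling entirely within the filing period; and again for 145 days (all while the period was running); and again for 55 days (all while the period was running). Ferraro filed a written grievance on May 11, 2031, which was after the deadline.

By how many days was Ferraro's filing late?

31 days

1 year after June 10, 2029 is June 10, 2030.
Tolling adds 103 days: June 10, 2030 + 103 days = September 21, 2030.
Tolling adds 145 days: September 21, 2030 + 145 days = February 13, 2031.
Tolling adds 55 days: February 13, 2031 + 55 days = April 9, 2031.
April 9, 2031 is a listed holiday. The next qualifying day is April 10, 2031.
The deadline is April 10, 2031; from April 10, 2031 to May 11, 2031 is 31 days.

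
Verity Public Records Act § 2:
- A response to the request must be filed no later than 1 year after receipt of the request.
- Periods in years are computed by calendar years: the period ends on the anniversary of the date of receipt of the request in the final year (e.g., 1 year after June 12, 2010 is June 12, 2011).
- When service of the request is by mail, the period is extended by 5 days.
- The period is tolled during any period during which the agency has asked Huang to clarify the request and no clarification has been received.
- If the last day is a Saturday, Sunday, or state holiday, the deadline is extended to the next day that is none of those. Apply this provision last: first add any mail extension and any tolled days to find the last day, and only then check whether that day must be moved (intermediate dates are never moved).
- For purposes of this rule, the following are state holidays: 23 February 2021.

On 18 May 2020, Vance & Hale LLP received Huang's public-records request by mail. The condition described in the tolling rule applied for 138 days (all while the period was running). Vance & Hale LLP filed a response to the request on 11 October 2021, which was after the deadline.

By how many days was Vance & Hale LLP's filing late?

1 year after 18 May 2020 is May 18, 2021.
Service was by mail, adding 5 days: May 18, 2021 + 5 days = May 23, 2021.
Tolling adds 138 days: May 23, 2021 + 138 days = October 8, 2021.
October 8, 2021 is a Friday and not a state holiday, so no extension applies.
The deadline is October 8, 2021; from October 8, 2021 to October 11, 2021 is 3 days.

3 days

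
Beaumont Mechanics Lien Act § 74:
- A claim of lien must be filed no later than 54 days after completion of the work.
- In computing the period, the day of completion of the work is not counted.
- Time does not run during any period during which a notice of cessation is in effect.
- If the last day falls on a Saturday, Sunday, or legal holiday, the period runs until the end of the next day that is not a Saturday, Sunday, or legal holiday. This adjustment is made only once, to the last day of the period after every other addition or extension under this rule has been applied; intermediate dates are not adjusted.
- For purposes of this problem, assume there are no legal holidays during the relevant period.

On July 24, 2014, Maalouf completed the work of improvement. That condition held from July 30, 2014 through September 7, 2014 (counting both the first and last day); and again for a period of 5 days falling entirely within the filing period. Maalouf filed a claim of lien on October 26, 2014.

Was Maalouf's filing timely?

Yes

54 days after July 24, 2014 is September 16, 2014.
From July 30, 2014 through September 7, 2014 inclusive is 40 days; tolling adds 40 days: September 16, 2014 + 40 days = October 26, 2014.
Tolling adds 5 days: October 26, 2014 + 5 days = October 31, 2014.
October 31, 2014 is a Friday and not a legal holiday, so no extension applies.
The deadline is October 31, 2014; the filing on October 26, 2014 is on or before that date.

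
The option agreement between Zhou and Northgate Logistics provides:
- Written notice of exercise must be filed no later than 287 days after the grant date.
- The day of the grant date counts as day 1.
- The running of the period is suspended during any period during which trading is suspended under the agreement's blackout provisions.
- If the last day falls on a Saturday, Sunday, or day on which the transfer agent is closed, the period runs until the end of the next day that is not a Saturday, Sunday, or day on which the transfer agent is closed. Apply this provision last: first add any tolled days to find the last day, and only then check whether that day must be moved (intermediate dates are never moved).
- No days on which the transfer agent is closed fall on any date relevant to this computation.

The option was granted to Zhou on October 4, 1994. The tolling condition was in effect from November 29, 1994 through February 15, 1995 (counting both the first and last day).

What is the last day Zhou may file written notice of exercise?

Counting October 4, 1994 as day 1, day 287 is July 17, 1995.
From November 29, 1994 through February 15, 1995 inclusive is 79 days; tolling adds 79 days: July 17, 1995 + 79 days = October 4, 1995.
October 4, 1995 is a Wednesday and not a day on which the transfer agent is closed, so no extension applies.

October 4, 1995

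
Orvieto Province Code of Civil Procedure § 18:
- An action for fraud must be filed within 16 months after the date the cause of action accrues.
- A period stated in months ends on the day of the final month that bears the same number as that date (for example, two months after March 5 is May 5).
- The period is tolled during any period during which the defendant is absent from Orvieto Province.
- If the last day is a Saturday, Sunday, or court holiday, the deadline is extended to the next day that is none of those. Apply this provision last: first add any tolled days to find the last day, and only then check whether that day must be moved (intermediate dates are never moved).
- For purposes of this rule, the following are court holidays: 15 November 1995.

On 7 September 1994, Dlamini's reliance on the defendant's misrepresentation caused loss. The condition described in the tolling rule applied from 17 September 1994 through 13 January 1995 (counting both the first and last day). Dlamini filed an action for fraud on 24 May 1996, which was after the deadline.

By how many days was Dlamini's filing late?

16 months after 7 September 1994 is January 7, 1996.
From September 17, 1994 through January 13, 1995 inclusive is 119 days; tolling adds 119 days: January 7, 1996 + 119 days = May 5, 1996.
May 5, 1996 is Sunday. The next qualifying day is May 6, 1996.
The deadline is May 6, 1996; from May 6, 1996 to May 24, 1996 is 18 days.

18 days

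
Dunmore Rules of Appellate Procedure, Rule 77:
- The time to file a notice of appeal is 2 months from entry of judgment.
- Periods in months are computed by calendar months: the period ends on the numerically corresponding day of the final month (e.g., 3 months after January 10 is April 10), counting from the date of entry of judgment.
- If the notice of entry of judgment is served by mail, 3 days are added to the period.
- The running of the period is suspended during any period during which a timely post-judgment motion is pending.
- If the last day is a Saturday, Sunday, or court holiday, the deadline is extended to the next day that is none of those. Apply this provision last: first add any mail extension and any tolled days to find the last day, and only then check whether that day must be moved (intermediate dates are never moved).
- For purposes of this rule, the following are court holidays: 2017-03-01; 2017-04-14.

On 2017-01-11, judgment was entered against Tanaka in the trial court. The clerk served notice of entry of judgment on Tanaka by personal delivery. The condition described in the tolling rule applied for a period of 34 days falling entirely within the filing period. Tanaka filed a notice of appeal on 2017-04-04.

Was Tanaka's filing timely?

2 months after 2017-01-11 is March 11, 2017.
Service was not by mail, so no mail extension applies.
Tolling adds 34 days: March 11, 2017 + 34 days = April 14, 2017.
April 14, 2017 is a listed holiday; April 15, 2017 is Saturday; April 16, 2017 is Sunday. The next qualifying day is April 17, 2017.
The deadline is April 17, 2017; the filing on April 4, 2017 is on or before that date.

Yes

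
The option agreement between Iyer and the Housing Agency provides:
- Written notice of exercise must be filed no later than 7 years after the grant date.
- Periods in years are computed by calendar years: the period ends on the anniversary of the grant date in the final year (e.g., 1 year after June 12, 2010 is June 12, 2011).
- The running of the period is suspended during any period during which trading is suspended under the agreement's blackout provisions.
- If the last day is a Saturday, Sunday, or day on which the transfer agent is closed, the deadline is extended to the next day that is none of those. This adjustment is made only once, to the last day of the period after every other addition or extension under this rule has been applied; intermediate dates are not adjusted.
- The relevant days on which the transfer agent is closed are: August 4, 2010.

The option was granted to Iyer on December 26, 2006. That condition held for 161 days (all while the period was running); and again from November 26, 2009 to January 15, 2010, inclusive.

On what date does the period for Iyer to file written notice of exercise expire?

July 28, 2014

7 years after December 26, 2006 is December 26, 2013.
Tolling adds 161 days: December 26, 2013 + 161 days = June 5, 2014.
From November 26, 2009 through January 15, 2010 inclusive is 51 days; tolling adds 51 days: June 5, 2014 + 51 days = July 26, 2014.
July 26, 2014 is Saturday; July 27, 2014 is Sunday. The next qualifying day is July 28, 2014.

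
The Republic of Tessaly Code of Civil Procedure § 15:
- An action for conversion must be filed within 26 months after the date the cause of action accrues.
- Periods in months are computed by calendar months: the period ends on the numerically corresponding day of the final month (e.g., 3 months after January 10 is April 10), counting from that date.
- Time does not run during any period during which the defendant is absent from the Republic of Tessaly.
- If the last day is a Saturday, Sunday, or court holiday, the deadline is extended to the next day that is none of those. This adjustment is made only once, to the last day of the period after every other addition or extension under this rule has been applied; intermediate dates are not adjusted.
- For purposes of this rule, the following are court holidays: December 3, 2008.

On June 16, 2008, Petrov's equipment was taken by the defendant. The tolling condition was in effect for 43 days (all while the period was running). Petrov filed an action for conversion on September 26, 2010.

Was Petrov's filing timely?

26 months after June 16, 2008 is August 16, 2010.
Tolling adds 43 days: August 16, 2010 + 43 days = September 28, 2010.
September 28, 2010 is a Tuesday and not a court holiday, so no extension applies.
The deadline is September 28, 2010; the filing on September 26, 2010 is on or before that date.

Yes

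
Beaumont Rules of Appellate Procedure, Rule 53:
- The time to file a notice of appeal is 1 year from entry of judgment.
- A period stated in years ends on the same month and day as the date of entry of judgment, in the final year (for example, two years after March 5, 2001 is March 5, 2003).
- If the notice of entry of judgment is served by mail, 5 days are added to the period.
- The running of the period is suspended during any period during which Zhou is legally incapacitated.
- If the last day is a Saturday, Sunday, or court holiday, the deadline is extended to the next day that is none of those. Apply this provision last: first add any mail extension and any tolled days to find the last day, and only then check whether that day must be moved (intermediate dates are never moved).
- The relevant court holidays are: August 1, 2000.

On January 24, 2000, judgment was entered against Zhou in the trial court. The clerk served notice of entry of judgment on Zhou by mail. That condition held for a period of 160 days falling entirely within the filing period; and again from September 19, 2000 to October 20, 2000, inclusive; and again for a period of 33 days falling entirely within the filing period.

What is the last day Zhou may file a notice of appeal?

September 11, 2001

1 year after January 24, 2000 is January 24, 2001.
Service was by mail, adding 5 days: January 24, 2001 + 5 days = January 29, 2001.
Tolling adds 160 days: January 29, 2001 + 160 days = July 8, 2001.
From September 19, 2000 through October 20, 2000 inclusive is 32 days; tolling adds 32 days: July 8, 2001 + 32 days = August 9, 2001.
Tolling adds 33 days: August 9, 2001 + 33 days = September 11, 2001.
September 11, 2001 is a Tuesday and not a court holiday, so no extension applies.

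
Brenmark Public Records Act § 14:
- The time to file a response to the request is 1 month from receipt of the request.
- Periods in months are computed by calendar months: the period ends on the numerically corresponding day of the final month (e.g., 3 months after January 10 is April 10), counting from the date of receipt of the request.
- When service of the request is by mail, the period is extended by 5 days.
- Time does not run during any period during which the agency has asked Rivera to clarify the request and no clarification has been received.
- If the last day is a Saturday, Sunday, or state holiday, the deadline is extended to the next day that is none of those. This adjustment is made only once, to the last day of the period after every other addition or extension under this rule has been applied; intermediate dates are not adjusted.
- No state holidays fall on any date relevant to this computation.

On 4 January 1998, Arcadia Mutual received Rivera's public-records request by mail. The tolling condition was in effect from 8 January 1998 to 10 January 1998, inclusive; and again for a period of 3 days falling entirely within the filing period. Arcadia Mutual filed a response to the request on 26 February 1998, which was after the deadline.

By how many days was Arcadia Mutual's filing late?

10 days

1 month after 4 January 1998 is February 4, 1998.
Service was by mail, adding 5 days: February 4, 1998 + 5 days = February 9, 1998.
From January 8, 1998 through January 10, 1998 inclusive is 3 days; tolling adds 3 days: February 9, 1998 + 3 days = February 12, 1998.
Tolling adds 3 days: February 12, 1998 + 3 days = February 15, 1998.
February 15, 1998 is Sunday. The next qualifying day is February 16, 1998.
The deadline is February 16, 1998; from February 16, 1998 to February 26, 1998 is 10 days.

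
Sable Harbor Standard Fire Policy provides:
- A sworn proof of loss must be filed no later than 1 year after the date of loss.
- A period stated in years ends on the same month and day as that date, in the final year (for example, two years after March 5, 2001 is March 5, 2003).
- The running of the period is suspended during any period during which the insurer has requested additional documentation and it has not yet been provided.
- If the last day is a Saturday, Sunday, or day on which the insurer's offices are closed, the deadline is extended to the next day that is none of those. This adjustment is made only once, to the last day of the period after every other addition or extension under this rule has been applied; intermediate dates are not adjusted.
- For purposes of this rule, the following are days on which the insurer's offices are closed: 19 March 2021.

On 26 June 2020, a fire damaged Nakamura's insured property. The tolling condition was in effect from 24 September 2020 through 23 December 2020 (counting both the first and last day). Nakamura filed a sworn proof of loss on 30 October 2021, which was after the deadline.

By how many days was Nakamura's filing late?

1 year after 26 June 2020 is June 26, 2021.
From September 24, 2020 through December 23, 2020 inclusive is 91 days; tolling adds 91 days: June 26, 2021 + 91 days = September 25, 2021.
September 25, 2021 is Saturday; September 26, 2021 is Sunday. The next qualifying day is September 27, 2021.
The deadline is September 27, 2021; from September 27, 2021 to October 30, 2021 is 33 days.

33 days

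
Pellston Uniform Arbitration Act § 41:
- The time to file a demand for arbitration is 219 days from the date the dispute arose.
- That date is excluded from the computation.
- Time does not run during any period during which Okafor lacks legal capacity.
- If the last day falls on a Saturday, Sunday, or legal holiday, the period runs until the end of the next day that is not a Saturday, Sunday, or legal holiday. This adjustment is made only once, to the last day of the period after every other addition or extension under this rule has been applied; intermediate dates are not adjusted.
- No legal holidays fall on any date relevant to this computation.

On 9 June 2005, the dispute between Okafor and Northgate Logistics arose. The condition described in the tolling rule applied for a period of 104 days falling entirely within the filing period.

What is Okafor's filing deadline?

219 days after 9 June 2005 is January 14, 2006.
Tolling adds 104 days: January 14, 2006 + 104 days = April 28, 2006.
April 28, 2006 is a Friday and not a legal holiday, so no extension applies.

April 28, 2006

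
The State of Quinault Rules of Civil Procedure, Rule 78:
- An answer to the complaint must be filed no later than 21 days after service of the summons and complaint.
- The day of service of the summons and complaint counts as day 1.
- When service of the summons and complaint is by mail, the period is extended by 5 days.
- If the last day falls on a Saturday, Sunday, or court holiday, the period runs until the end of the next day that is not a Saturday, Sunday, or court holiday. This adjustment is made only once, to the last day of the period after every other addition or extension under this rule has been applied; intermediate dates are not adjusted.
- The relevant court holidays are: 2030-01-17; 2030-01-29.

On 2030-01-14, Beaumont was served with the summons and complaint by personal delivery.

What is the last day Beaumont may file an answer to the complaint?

February 4, 2030

Counting 2030-01-14 as day 1, day 21 is February 3, 2030.
Service was not by mail, so no mail extension applies.
February 3, 2030 is Sunday. The next qualifying day is February 4, 2030.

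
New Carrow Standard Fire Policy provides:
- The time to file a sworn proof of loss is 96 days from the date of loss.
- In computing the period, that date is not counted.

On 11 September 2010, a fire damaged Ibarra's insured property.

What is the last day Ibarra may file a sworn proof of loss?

December 16, 2010

96 days after 11 September 2010 is December 16, 2010.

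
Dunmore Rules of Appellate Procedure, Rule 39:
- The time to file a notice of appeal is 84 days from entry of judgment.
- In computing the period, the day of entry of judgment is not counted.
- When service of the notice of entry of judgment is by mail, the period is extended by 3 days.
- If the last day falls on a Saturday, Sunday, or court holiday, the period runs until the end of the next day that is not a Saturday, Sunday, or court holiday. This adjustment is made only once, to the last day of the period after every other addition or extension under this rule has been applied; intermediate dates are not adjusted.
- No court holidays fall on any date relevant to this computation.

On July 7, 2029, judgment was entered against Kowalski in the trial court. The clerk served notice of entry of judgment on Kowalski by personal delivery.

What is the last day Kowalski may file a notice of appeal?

84 days after July 7, 2029 is September 29, 2029.
Service was not by mail, so no mail extension applies.
September 29, 2029 is Saturday; September 30, 2029 is Sunday. The next qualifying day is October 1, 2029.

October 1, 2029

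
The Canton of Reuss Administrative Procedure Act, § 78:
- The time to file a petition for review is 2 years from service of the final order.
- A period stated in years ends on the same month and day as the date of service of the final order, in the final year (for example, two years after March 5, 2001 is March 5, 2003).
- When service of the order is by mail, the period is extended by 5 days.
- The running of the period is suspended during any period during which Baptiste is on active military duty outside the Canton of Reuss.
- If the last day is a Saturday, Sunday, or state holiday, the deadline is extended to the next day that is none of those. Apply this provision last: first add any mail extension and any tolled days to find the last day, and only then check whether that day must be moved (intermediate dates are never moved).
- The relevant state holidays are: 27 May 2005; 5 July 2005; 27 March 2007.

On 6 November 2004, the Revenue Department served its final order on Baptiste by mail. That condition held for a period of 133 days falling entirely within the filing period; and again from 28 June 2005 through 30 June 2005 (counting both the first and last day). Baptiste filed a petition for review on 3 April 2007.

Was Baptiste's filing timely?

No

2 years after 6 November 2004 is November 6, 2006.
Service was by mail, adding 5 days: November 6, 2006 + 5 days = November 11, 2006.
Tolling adds 133 days: November 11, 2006 + 133 days = March 24, 2007.
From June 28, 2005 through June 30, 2005 inclusive is 3 days; tolling adds 3 days: March 24, 2007 + 3 days = March 27, 2007.
March 27, 2007 is a listed holiday. The next qualifying day is March 28, 2007.
The deadline is March 28, 2007; the filing on April 3, 2007 is after that date.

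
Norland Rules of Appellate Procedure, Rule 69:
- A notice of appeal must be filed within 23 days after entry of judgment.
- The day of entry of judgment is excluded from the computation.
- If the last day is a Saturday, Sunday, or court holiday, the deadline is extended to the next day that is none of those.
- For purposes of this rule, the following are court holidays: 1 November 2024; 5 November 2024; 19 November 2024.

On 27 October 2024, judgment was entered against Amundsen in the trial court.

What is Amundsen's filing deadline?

November 20, 2024

23 days after 27 October 2024 is November 19, 2024.
November 19, 2024 is a listed holiday. The next qualifying day is November 20, 2024.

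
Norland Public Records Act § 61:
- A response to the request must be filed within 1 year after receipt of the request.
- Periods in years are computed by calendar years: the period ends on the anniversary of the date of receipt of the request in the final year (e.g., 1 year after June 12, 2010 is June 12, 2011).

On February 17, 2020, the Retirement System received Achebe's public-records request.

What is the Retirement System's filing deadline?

February 17, 2021

1 year after February 17, 2020 is February 17, 2021.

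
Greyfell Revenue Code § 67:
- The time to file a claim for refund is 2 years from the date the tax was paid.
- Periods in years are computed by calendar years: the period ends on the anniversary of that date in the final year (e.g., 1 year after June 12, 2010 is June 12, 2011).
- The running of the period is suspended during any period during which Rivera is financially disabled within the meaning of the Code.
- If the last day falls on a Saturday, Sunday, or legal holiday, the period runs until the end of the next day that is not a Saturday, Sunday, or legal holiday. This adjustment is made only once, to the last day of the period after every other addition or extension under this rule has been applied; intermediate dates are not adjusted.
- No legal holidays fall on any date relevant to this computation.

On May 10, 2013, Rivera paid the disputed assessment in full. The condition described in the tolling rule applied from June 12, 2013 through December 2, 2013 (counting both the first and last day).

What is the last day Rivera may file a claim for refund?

2 years after May 10, 2013 is May 10, 2015.
From June 12, 2013 through December 2, 2013 inclusive is 174 days; tolling adds 174 days: May 10, 2015 + 174 days = October 31, 2015.
October 31, 2015 is Saturday; November 1, 2015 is Sunday. The next qualifying day is November 2, 2015.

November 2, 2015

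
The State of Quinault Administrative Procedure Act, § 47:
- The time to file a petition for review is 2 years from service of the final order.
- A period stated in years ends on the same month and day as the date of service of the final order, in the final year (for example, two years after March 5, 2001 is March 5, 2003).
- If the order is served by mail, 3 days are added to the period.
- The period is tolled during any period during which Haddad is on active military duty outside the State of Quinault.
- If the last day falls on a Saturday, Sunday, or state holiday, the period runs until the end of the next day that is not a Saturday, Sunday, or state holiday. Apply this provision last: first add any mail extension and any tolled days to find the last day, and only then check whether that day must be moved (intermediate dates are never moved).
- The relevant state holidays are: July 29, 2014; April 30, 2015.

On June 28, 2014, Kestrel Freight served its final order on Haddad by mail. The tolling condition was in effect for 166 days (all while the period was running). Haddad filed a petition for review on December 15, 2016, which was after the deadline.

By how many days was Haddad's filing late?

1 day

2 years after June 28, 2014 is June 28, 2016.
Service was by mail, adding 3 days: June 28, 2016 + 3 days = July 1, 2016.
Tolling adds 166 days: July 1, 2016 + 166 days = December 14, 2016.
December 14, 2016 is a Wednesday and not a state holiday, so no extension applies.
The deadline is December 14, 2016; from December 14, 2016 to December 15, 2016 is 1 days.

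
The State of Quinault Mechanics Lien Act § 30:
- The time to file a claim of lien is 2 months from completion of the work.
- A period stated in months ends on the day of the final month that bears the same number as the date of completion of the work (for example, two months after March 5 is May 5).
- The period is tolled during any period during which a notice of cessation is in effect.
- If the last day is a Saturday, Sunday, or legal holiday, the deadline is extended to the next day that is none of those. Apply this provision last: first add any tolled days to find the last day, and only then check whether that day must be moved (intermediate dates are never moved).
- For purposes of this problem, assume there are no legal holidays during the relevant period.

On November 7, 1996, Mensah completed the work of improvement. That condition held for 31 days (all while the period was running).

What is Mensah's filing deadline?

2 months after November 7, 1996 is January 7, 1997.
Tolling adds 31 days: January 7, 1997 + 31 days = February 7, 1997.
February 7, 1997 is a Friday and not a legal holiday, so no extension applies.

February 7, 1997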